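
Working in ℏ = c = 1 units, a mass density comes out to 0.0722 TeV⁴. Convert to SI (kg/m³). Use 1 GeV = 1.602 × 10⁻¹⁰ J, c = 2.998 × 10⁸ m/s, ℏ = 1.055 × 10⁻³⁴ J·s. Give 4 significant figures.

1.672 × 10³¹ kg/m³

Mass density is [E]/(c²[L]³) = [E]⁴/(ℏ³c⁵).
1 GeV⁴ → 1/(ℏ³c⁵) × (1 GeV in J)⁴ = 2.316 × 10²⁰ kg/m³.
Convert the energy scale: 0.0722 TeV⁴ = 7.22 × 10¹⁰ GeV⁴.
Result: 7.22 × 10¹⁰ × 2.316 × 10²⁰ = 1.672 × 10³¹ kg/m³.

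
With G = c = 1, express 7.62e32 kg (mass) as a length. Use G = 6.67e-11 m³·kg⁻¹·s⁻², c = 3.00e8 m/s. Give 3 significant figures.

In G = c = 1 units mass has dimensions of length; the conversion factor is G/c².
7.62e32 kg × (G/c²) = 5.65e5 m

5.65e5 m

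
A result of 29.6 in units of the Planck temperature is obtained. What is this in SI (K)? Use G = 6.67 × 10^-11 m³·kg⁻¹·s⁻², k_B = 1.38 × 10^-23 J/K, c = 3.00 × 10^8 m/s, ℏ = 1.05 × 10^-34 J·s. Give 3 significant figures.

One Planck temperature: T_P = √(ℏc⁵/G) / k_B = 1.42 × 10^32 K.
29.6 × 1.42 × 10^32 K = 4.20 × 10^33 K

4.20 × 10^33 K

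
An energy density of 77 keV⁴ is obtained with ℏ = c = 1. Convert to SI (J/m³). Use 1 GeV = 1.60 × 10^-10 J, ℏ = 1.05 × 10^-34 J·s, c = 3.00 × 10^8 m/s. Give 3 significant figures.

[E]/[L]³ = [E]⁴/(ℏc)³; restore (ℏc)⁻³.
1 GeV⁴ → 1/(ℏc)³ × (1 GeV in J)⁴ = 2.10 × 10^37 J/m³.
Convert the energy scale: 77 keV⁴ = 7.70 × 10^-23 GeV⁴.
Result: 7.70 × 10^-23 × 2.10 × 10^37 = 1.61 × 10^15 J/m³.

1.61 × 10^15 J/m³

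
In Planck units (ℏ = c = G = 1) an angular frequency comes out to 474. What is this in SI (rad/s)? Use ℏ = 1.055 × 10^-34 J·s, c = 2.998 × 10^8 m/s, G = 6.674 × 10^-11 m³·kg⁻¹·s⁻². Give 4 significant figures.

8.791 × 10^45 rad/s

One Planck angular frequency: ω_P = √(c⁵/(ℏG)) = 1.855 × 10^43 rad/s.
474 × 1.855 × 10^43 rad/s = 8.791 × 10^45 rad/s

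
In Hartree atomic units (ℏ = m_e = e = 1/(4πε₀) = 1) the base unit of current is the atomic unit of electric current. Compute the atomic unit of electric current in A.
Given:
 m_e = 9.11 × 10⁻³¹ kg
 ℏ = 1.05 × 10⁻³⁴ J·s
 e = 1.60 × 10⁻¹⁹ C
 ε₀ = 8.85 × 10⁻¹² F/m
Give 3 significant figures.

I_au = e E_h/ℏ = m_e e⁵/((4πε₀)²ℏ³)
E_h = 4.38 × 10⁻¹⁸ J
e·E_h/ℏ = 6.67 × 10⁻³ A

6.67 × 10⁻³ A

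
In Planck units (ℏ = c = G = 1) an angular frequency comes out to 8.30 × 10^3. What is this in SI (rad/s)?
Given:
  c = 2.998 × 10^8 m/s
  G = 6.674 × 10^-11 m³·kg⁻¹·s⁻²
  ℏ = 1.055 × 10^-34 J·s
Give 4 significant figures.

One Planck angular frequency: ω_P = √(c⁵/(ℏG)) = 1.855 × 10^43 rad/s.
8.30 × 10^3 × 1.855 × 10^43 rad/s = 1.539 × 10^47 rad/s

1.539 × 10^47 rad/s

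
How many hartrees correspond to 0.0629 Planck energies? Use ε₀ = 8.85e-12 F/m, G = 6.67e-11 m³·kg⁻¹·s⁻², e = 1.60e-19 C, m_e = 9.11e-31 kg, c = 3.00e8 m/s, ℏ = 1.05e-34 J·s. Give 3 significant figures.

2.81e25

Planck energy: E_P = √(ℏc⁵/G) = 1.96e9 J
hartree: E_h = m_e e⁴/(4πε₀ℏ)² = 4.38e-18 J
0.0629 × 1.96e9 / 4.38e-18 = 2.81e25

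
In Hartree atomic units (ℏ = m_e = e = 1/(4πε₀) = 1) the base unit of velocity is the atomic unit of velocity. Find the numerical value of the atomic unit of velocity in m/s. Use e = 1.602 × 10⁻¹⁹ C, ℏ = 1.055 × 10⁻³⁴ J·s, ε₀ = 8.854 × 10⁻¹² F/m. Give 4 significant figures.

2.186 × 10⁶ m/s

v_au = e²/(4πε₀ℏ)
  = 2.566 × 10⁻³⁸ / 1.174 × 10⁻⁴⁴
  = 2.186 × 10⁶ m/s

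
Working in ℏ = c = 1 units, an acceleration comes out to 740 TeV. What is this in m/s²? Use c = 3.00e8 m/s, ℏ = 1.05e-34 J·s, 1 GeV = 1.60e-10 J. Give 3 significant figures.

Acceleration is [L]/[T]² = c·[E]/ℏ.
1 GeV → c/ℏ × (1 GeV in J) = 4.57e32 m/s².
Convert the energy scale: 740 TeV = 7.40e5 GeV.
Result: 7.40e5 × 4.57e32 = 3.38e38 m/s².

3.38e38 m/s²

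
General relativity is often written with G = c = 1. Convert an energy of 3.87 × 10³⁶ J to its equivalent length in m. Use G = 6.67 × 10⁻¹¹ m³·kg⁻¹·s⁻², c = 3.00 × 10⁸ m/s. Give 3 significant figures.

3.19 × 10⁻⁸ m

Energy → length via G/c⁴.
3.87 × 10³⁶ J × (G/c⁴) = 3.19 × 10⁻⁸ m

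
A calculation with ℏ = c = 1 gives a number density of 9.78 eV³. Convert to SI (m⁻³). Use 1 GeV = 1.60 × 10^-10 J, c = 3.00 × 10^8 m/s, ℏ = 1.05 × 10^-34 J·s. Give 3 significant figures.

1.28 × 10^21 m⁻³

Number density is [L]⁻³ = [E]³/(ℏc)³.
1 GeV³ → 1/(ℏc)³ × (1 GeV in J)³ = 1.31 × 10^47 m⁻³.
Convert the energy scale: 9.78 eV³ = 9.78 × 10^-27 GeV³.
Result: 9.78 × 10^-27 × 1.31 × 10^47 = 1.28 × 10^21 m⁻³.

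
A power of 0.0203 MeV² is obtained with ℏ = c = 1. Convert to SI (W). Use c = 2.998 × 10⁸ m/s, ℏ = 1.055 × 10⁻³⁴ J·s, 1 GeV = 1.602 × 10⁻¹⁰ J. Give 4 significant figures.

Power is [E]/[T] = [E]²/ℏ.
1 GeV² → 1/ℏ × (1 GeV in J)² = 2.433 × 10¹⁴ W.
Convert the energy scale: 0.0203 MeV² = 2.03 × 10⁻⁸ GeV².
Result: 2.03 × 10⁻⁸ × 2.433 × 10¹⁴ = 4.938 × 10⁶ W.

4.938 × 10⁶ W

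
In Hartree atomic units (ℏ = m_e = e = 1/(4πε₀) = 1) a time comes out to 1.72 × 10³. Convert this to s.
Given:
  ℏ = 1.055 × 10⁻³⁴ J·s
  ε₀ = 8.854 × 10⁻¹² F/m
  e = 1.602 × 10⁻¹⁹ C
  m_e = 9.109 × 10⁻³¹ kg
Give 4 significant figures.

4.167 × 10⁻¹⁴ s

One atomic unit of time: τ_au = (4πε₀)²ℏ³/(m_e e⁴) = 2.423 × 10⁻¹⁷ s.
1.72 × 10³ × 2.423 × 10⁻¹⁷ s = 4.167 × 10⁻¹⁴ s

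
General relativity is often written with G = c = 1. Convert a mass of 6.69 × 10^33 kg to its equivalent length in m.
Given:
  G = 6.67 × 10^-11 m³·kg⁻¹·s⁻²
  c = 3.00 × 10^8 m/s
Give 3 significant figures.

4.96 × 10^6 m

In G = c = 1 units mass has dimensions of length; the conversion factor is G/c².
6.69 × 10^33 kg × (G/c²) = 4.96 × 10^6 m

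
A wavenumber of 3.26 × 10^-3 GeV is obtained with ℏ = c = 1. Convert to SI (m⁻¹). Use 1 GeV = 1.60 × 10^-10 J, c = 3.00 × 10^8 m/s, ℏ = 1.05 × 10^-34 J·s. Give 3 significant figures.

1.66 × 10^13 m⁻¹

Inverse length is [E]/(ℏc).
1 GeV → 1/(ℏc) × (1 GeV in J) = 5.08 × 10^15 m⁻¹.
Result: 3.26 × 10^-3 × 5.08 × 10^15 = 1.66 × 10^13 m⁻¹.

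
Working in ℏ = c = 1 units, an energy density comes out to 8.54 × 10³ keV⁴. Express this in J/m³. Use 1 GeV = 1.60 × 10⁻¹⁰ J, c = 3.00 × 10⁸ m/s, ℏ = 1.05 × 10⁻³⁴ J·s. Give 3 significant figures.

1.79 × 10¹⁷ J/m³

[E]/[L]³ = [E]⁴/(ℏc)³; restore (ℏc)⁻³.
1 GeV⁴ → 1/(ℏc)³ × (1 GeV in J)⁴ = 2.10 × 10³⁷ J/m³.
Convert the energy scale: 8.54 × 10³ keV⁴ = 8.54 × 10⁻²¹ GeV⁴.
Result: 8.54 × 10⁻²¹ × 2.10 × 10³⁷ = 1.79 × 10¹⁷ J/m³.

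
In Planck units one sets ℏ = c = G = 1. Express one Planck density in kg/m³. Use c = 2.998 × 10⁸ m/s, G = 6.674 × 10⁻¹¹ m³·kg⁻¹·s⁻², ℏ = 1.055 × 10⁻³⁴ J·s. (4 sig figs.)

5.154 × 10⁹⁶ kg/m³

ρ_P = c⁵/(ℏG²)
  = 2.422 × 10⁴² / 4.699 × 10⁻⁵⁵
  = 5.154 × 10⁹⁶ kg/m³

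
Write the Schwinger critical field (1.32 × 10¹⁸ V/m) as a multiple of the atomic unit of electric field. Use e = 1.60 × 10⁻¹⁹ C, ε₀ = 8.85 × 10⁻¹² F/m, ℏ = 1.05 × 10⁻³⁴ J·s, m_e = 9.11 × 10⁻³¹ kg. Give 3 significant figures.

atomic unit of electric field: E_au = E_h/(e a₀) = m_e²e⁵/((4πε₀)³ℏ⁴) = 5.20 × 10¹¹ V/m.
1.32 × 10¹⁸ / 5.20 × 10¹¹ = 2.54 × 10⁶

2.54 × 10⁶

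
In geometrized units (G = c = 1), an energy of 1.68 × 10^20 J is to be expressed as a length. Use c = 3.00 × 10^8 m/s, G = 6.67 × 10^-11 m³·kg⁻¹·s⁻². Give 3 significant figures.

1.38 × 10^-24 m

Energy → length via G/c⁴.
1.68 × 10^20 J × (G/c⁴) = 1.38 × 10^-24 m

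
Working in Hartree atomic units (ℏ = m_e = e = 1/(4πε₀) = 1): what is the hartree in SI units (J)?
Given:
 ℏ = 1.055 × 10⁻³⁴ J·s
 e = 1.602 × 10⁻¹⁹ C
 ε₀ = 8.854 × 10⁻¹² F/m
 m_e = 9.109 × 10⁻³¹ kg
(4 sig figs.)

The unique combination of the constants set to 1 with dimensions of energy is E_h = m_e e⁴/(4πε₀ℏ)².
  = 6.000 × 10⁻¹⁰⁶ / 1.378 × 10⁻⁸⁸
  = 4.354 × 10⁻¹⁸ J

4.354 × 10⁻¹⁸ J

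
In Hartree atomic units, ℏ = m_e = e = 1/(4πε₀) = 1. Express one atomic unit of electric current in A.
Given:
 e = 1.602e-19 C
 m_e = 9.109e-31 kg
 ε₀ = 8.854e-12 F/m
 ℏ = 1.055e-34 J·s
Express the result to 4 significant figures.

The unique combination of the constants set to 1 with dimensions of current is I_au = e E_h/ℏ = m_e e⁵/((4πε₀)²ℏ³).
E_h = 4.354e-18 J
e·E_h/ℏ = 6.612e-3 A

6.612e-3 A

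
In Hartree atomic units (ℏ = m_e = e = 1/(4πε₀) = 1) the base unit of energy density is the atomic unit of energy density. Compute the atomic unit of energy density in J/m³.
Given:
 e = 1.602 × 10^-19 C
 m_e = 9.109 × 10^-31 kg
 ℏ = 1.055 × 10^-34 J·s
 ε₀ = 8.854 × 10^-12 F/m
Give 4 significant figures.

u_au = E_h/a₀³ = m_e⁴e¹⁰/((4πε₀)⁵ℏ⁸)
E_h = 4.354 × 10^-18 J
a₀ = 5.297 × 10^-11 m
E_h/a₀³ = 2.929 × 10^13 J/m³

2.929 × 10^13 J/m³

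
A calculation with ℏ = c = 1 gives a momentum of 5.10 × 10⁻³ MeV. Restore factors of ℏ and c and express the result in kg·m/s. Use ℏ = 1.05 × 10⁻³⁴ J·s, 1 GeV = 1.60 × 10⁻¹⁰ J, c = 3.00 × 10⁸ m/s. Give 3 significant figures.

2.72 × 10⁻²⁴ kg·m/s

Momentum is [E]/c; divide by c.
1 GeV → 1/c × (1 GeV in J) = 5.33 × 10⁻¹⁹ kg·m/s.
Convert the energy scale: 5.10 × 10⁻³ MeV = 5.10 × 10⁻⁶ GeV.
Result: 5.10 × 10⁻⁶ × 5.33 × 10⁻¹⁹ = 2.72 × 10⁻²⁴ kg·m/s.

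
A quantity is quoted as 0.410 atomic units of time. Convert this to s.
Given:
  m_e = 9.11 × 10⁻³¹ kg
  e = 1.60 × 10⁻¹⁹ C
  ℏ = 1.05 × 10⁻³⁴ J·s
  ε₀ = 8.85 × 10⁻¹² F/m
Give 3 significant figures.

One atomic unit of time: τ_au = (4πε₀)²ℏ³/(m_e e⁴) = 2.40 × 10⁻¹⁷ s.
0.410 × 2.40 × 10⁻¹⁷ s = 9.83 × 10⁻¹⁸ s

9.83 × 10⁻¹⁸ s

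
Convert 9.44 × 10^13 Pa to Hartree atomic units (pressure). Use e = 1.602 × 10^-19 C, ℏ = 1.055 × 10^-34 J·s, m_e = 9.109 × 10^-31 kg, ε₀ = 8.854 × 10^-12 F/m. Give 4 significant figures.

atomic unit of pressure: P_au = E_h/a₀³ = m_e⁴e¹⁰/((4πε₀)⁵ℏ⁸) = 2.929 × 10^13 Pa.
9.44 × 10^13 / 2.929 × 10^13 = 3.223

3.223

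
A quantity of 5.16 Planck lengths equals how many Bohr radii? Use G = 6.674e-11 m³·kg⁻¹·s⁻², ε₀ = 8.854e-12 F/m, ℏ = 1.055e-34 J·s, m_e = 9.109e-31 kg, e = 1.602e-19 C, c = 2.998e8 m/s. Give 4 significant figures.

Planck length: ℓ_P = √(ℏG/c³) = 1.616e-35 m
Bohr radius: a₀ = 4πε₀ℏ²/(m_e e²) = 5.297e-11 m
5.16 × 1.616e-35 / 5.297e-11 = 1.575e-24

1.575e-24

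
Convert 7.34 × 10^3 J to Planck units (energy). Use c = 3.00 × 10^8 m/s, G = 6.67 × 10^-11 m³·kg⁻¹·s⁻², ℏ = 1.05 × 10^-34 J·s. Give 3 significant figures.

Planck energy: E_P = √(ℏc⁵/G) = 1.96 × 10^9 J.
7.34 × 10^3 / 1.96 × 10^9 = 3.75 × 10^-6

3.75 × 10^-6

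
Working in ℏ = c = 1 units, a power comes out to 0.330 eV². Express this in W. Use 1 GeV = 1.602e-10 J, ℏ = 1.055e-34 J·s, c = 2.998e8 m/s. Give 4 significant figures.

Power is [E]/[T] = [E]²/ℏ.
1 GeV² → 1/ℏ × (1 GeV in J)² = 2.433e14 W.
Convert the energy scale: 0.330 eV² = 3.30e-19 GeV².
Result: 3.30e-19 × 2.433e14 = 8.028e-5 W.

8.028e-5 W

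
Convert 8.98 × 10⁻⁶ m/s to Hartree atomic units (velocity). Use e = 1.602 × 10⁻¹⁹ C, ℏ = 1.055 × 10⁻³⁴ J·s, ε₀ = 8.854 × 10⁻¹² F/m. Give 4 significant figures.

atomic unit of velocity: v_au = e²/(4πε₀ℏ) = 2.186 × 10⁶ m/s.
8.98 × 10⁻⁶ / 2.186 × 10⁶ = 4.107 × 10⁻¹²

4.107 × 10⁻¹²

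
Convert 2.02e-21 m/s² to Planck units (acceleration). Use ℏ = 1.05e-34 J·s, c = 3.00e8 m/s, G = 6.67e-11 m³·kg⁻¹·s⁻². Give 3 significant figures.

Planck acceleration: a_P = √(c⁷/(ℏG)) = 5.59e51 m/s².
2.02e-21 / 5.59e51 = 3.61e-73

3.61e-73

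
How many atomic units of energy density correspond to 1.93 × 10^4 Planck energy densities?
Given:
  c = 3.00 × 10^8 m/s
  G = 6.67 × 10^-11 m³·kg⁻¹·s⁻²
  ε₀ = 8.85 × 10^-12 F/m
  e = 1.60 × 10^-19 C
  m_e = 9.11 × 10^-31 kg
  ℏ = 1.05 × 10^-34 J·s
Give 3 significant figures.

3.00 × 10^104

Planck energy density: u_P = c⁷/(ℏG²) = 4.68 × 10^113 J/m³
atomic unit of energy density: u_au = E_h/a₀³ = m_e⁴e¹⁰/((4πε₀)⁵ℏ⁸) = 3.01 × 10^13 J/m³
1.93 × 10^4 × 4.68 × 10^113 / 3.01 × 10^13 = 3.00 × 10^104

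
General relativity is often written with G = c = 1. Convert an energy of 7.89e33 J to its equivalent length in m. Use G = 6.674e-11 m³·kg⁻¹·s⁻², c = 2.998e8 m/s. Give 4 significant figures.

Energy → length via G/c⁴.
7.89e33 J × (G/c⁴) = 6.518e-11 m

6.518e-11 m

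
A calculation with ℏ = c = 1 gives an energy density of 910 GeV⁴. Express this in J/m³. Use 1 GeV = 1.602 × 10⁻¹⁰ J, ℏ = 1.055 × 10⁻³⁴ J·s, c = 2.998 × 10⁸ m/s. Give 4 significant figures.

1.894 × 10⁴⁰ J/m³

[E]/[L]³ = [E]⁴/(ℏc)³; restore (ℏc)⁻³.
1 GeV⁴ → 1/(ℏc)³ × (1 GeV in J)⁴ = 2.082 × 10³⁷ J/m³.
Result: 910 × 2.082 × 10³⁷ = 1.894 × 10⁴⁰ J/m³.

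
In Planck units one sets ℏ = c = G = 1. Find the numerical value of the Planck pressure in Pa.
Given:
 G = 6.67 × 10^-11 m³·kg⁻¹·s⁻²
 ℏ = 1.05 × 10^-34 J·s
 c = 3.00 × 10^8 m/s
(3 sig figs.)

4.68 × 10^113 Pa

p_P = c⁷/(ℏG²)
  = 2.19 × 10^59 / 4.67 × 10^-55
  = 4.68 × 10^113 Pa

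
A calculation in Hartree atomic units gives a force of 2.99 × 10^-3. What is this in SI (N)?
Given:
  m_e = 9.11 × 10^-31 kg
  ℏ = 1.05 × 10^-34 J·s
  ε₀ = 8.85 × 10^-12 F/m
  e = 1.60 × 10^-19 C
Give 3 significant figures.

2.49 × 10^-10 N

One atomic unit of force: F_au = E_h/a₀ = m_e²e⁶/((4πε₀)³ℏ⁴) = 8.33 × 10^-8 N.
2.99 × 10^-3 × 8.33 × 10^-8 N = 2.49 × 10^-10 N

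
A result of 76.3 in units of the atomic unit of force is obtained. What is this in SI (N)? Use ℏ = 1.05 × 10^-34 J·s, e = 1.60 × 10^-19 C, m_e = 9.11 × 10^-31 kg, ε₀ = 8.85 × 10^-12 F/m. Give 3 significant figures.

One atomic unit of force: F_au = E_h/a₀ = m_e²e⁶/((4πε₀)³ℏ⁴) = 8.33 × 10^-8 N.
76.3 × 8.33 × 10^-8 N = 6.35 × 10^-6 N

6.35 × 10^-6 N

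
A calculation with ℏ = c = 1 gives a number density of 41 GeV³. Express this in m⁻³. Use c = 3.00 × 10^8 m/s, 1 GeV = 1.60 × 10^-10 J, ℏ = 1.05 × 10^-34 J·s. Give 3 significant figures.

5.37 × 10^48 m⁻³

Number density is [L]⁻³ = [E]³/(ℏc)³.
1 GeV³ → 1/(ℏc)³ × (1 GeV in J)³ = 1.31 × 10^47 m⁻³.
Result: 41 × 1.31 × 10^47 = 5.37 × 10^48 m⁻³.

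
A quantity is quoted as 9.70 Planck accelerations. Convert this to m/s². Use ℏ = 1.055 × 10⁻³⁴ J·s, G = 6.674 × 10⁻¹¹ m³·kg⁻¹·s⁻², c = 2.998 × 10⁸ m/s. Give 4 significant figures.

One Planck acceleration: a_P = √(c⁷/(ℏG)) = 5.560 × 10⁵¹ m/s².
9.70 × 5.560 × 10⁵¹ m/s² = 5.393 × 10⁵² m/s²

5.393 × 10⁵² m/s²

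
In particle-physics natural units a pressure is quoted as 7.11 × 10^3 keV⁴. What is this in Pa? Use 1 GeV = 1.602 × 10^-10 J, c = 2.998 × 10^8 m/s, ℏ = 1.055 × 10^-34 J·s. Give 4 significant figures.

1.480 × 10^17 Pa

Pressure is [E]/[L]³ = [E]⁴/(ℏc)³.
1 GeV⁴ → 1/(ℏc)³ × (1 GeV in J)⁴ = 2.082 × 10^37 Pa.
Convert the energy scale: 7.11 × 10^3 keV⁴ = 7.11 × 10^-21 GeV⁴.
Result: 7.11 × 10^-21 × 2.082 × 10^37 = 1.480 × 10^17 Pa.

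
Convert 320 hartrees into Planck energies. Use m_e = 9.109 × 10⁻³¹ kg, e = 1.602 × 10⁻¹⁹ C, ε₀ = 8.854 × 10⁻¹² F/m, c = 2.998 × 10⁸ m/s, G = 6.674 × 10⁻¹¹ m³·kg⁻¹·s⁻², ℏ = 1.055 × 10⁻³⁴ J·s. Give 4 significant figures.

7.121 × 10⁻²⁵

hartree: E_h = m_e e⁴/(4πε₀ℏ)² = 4.354 × 10⁻¹⁸ J
Planck energy: E_P = √(ℏc⁵/G) = 1.957 × 10⁹ J
320 × 4.354 × 10⁻¹⁸ / 1.957 × 10⁹ = 7.121 × 10⁻²⁵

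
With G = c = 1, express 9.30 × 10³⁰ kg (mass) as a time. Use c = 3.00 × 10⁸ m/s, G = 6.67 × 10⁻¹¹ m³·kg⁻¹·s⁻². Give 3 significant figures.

2.30 × 10⁻⁵ s

Mass → time via G/c³.
9.30 × 10³⁰ kg × (G/c³) = 2.30 × 10⁻⁵ s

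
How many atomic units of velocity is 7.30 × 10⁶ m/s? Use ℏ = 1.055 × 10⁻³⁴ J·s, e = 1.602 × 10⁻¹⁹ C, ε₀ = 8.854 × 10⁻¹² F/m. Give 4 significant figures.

3.339

atomic unit of velocity: v_au = e²/(4πε₀ℏ) = 2.186 × 10⁶ m/s.
7.30 × 10⁶ / 2.186 × 10⁶ = 3.339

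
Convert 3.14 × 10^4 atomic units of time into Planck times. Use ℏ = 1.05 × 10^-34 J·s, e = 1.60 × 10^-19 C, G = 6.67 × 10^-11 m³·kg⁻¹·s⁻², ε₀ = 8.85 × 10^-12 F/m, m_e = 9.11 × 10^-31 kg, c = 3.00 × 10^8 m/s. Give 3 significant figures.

atomic unit of time: τ_au = (4πε₀)²ℏ³/(m_e e⁴) = 2.40 × 10^-17 s
Planck time: t_P = √(ℏG/c⁵) = 5.37 × 10^-44 s
3.14 × 10^4 × 2.40 × 10^-17 / 5.37 × 10^-44 = 1.40 × 10^31

1.40 × 10^31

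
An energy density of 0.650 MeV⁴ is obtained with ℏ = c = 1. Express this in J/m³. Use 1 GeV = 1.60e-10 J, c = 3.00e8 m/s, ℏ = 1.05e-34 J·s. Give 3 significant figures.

[E]/[L]³ = [E]⁴/(ℏc)³; restore (ℏc)⁻³.
1 GeV⁴ → 1/(ℏc)³ × (1 GeV in J)⁴ = 2.10e37 J/m³.
Convert the energy scale: 0.650 MeV⁴ = 6.50e-13 GeV⁴.
Result: 6.50e-13 × 2.10e37 = 1.36e25 J/m³.

1.36e25 J/m³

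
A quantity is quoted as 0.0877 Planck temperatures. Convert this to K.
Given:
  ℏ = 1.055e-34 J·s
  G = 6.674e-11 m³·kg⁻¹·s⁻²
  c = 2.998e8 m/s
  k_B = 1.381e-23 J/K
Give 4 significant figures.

1.243e31 K

One Planck temperature: T_P = √(ℏc⁵/G) / k_B = 1.417e32 K.
0.0877 × 1.417e32 K = 1.243e31 K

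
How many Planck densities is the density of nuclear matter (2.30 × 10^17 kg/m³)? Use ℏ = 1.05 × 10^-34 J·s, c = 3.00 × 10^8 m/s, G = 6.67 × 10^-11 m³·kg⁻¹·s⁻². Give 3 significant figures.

Planck density: ρ_P = c⁵/(ℏG²) = 5.20 × 10^96 kg/m³.
2.30 × 10^17 / 5.20 × 10^96 = 4.42 × 10^-80

4.42 × 10^-80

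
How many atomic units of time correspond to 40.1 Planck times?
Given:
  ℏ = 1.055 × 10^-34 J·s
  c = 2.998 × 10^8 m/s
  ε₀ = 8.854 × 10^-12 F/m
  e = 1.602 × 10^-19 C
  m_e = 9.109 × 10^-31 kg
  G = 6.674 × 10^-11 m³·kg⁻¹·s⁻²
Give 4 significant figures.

8.924 × 10^-26

Planck time: t_P = √(ℏG/c⁵) = 5.392 × 10^-44 s
atomic unit of time: τ_au = (4πε₀)²ℏ³/(m_e e⁴) = 2.423 × 10^-17 s
40.1 × 5.392 × 10^-44 / 2.423 × 10^-17 = 8.924 × 10^-26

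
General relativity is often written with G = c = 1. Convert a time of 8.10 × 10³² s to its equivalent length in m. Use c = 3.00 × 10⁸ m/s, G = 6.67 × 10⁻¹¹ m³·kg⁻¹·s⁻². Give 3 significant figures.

2.43 × 10⁴¹ m

Time → length via c.
8.10 × 10³² s × (c) = 2.43 × 10⁴¹ m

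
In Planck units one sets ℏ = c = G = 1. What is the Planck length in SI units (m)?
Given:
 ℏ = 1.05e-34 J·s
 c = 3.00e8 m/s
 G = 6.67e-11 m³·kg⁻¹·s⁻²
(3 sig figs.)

1.61e-35 m

ℓ_P = √(ℏG/c³)
  = √(2.59e-70)
  = 1.61e-35 m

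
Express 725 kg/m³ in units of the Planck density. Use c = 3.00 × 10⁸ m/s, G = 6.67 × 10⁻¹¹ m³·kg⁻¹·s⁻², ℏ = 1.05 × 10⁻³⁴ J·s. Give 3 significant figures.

1.39 × 10⁻⁹⁴

Planck density: ρ_P = c⁵/(ℏG²) = 5.20 × 10⁹⁶ kg/m³.
725 / 5.20 × 10⁹⁶ = 1.39 × 10⁻⁹⁴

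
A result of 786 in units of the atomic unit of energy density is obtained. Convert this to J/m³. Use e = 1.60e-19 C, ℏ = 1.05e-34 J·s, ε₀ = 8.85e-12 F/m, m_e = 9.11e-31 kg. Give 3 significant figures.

One atomic unit of energy density: u_au = E_h/a₀³ = m_e⁴e¹⁰/((4πε₀)⁵ℏ⁸) = 3.01e13 J/m³.
786 × 3.01e13 J/m³ = 2.37e16 J/m³

2.37e16 J/m³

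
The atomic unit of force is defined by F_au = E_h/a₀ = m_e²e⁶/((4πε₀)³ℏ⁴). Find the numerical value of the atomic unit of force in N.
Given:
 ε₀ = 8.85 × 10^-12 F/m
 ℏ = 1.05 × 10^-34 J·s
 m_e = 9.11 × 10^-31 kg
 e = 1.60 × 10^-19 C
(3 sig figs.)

F_au = E_h/a₀ = m_e²e⁶/((4πε₀)³ℏ⁴)
E_h = 4.38 × 10^-18 J
a₀ = 5.26 × 10^-11 m
E_h/a₀ = 8.33 × 10^-8 N

8.33 × 10^-8 N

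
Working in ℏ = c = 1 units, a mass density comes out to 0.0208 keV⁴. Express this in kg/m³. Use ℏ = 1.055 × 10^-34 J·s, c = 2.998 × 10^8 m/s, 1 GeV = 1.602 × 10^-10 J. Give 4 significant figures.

Mass density is [E]/(c²[L]³) = [E]⁴/(ℏ³c⁵).
1 GeV⁴ → 1/(ℏ³c⁵) × (1 GeV in J)⁴ = 2.316 × 10^20 kg/m³.
Convert the energy scale: 0.0208 keV⁴ = 2.08 × 10^-26 GeV⁴.
Result: 2.08 × 10^-26 × 2.316 × 10^20 = 4.817 × 10^-6 kg/m³.

4.817 × 10^-6 kg/m³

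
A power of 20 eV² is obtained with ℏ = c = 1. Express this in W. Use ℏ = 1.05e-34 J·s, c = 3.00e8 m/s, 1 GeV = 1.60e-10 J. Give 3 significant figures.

Power is [E]/[T] = [E]²/ℏ.
1 GeV² → 1/ℏ × (1 GeV in J)² = 2.44e14 W.
Convert the energy scale: 20 eV² = 2.00e-17 GeV².
Result: 2.00e-17 × 2.44e14 = 4.88e-3 W.

4.88e-3 W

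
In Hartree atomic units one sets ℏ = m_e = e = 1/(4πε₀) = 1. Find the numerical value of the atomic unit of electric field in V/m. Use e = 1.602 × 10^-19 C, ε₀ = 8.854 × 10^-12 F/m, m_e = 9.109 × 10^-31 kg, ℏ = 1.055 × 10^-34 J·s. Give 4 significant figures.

5.131 × 10^11 V/m

E_au = E_h/(e a₀) = m_e²e⁵/((4πε₀)³ℏ⁴)
E_h = 4.354 × 10^-18 J
a₀ = 5.297 × 10^-11 m
E_h/(e·a₀) = 5.131 × 10^11 V/m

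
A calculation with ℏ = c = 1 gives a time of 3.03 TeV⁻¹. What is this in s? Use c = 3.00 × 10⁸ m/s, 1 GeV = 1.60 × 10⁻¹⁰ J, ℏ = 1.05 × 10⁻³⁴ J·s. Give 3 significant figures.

1.99 × 10⁻²⁷ s

A time is [E]⁻¹ in ℏ=c=1; restore one factor of ℏ.
1 GeV⁻¹ → ℏ × (1 GeV in J)⁻¹ = 6.56 × 10⁻²⁵ s.
Convert the energy scale: 3.03 TeV⁻¹ = 3.03 × 10⁻³ GeV⁻¹.
Result: 3.03 × 10⁻³ × 6.56 × 10⁻²⁵ = 1.99 × 10⁻²⁷ s.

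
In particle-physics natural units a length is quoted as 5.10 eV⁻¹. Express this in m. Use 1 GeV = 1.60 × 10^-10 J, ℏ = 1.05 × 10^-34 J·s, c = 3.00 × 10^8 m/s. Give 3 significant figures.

A length is [E]⁻¹ in ℏ=c=1; restore one factor of ℏc.
1 GeV⁻¹ → ℏc × (1 GeV in J)⁻¹ = 1.97 × 10^-16 m.
Convert the energy scale: 5.10 eV⁻¹ = 5.10 × 10^9 GeV⁻¹.
Result: 5.10 × 10^9 × 1.97 × 10^-16 = 1.00 × 10^-6 m.

1.00 × 10^-6 m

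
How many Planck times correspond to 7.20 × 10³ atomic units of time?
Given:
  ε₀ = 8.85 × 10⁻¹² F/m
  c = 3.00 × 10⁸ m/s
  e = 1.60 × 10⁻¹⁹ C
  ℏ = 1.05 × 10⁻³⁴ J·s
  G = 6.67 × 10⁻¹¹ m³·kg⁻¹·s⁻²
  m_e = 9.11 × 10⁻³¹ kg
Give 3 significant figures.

3.22 × 10³⁰

atomic unit of time: τ_au = (4πε₀)²ℏ³/(m_e e⁴) = 2.40 × 10⁻¹⁷ s
Planck time: t_P = √(ℏG/c⁵) = 5.37 × 10⁻⁴⁴ s
7.20 × 10³ × 2.40 × 10⁻¹⁷ / 5.37 × 10⁻⁴⁴ = 3.22 × 10³⁰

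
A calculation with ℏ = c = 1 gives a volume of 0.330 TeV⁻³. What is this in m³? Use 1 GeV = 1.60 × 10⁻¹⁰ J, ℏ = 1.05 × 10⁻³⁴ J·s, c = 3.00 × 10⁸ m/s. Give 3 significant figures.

2.52 × 10⁻⁵⁷ m³

Volume is [L]³ = [E]⁻³·(ℏc)³.
1 GeV⁻³ → (ℏc)³ × (1 GeV in J)⁻³ = 7.63 × 10⁻⁴⁸ m³.
Convert the energy scale: 0.330 TeV⁻³ = 3.30 × 10⁻¹⁰ GeV⁻³.
Result: 3.30 × 10⁻¹⁰ × 7.63 × 10⁻⁴⁸ = 2.52 × 10⁻⁵⁷ m³.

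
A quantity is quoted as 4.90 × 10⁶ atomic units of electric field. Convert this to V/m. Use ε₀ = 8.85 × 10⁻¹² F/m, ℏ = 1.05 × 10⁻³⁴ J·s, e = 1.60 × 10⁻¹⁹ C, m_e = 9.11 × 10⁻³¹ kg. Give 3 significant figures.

One atomic unit of electric field: E_au = E_h/(e a₀) = m_e²e⁵/((4πε₀)³ℏ⁴) = 5.20 × 10¹¹ V/m.
4.90 × 10⁶ × 5.20 × 10¹¹ V/m = 2.55 × 10¹⁸ V/m

2.55 × 10¹⁸ V/m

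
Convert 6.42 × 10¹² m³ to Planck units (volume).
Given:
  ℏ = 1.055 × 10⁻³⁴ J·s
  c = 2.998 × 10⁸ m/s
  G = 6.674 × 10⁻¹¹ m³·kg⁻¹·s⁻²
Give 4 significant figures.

1.520 × 10¹¹⁷

Planck volume: V_P = (ℏG/c³)^(3/2) = 4.224 × 10⁻¹⁰⁵ m³.
6.42 × 10¹² / 4.224 × 10⁻¹⁰⁵ = 1.520 × 10¹¹⁷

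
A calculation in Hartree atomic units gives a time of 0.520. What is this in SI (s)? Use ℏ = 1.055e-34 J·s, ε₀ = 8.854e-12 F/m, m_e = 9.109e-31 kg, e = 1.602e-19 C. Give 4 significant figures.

1.260e-17 s

One atomic unit of time: τ_au = (4πε₀)²ℏ³/(m_e e⁴) = 2.423e-17 s.
0.520 × 2.423e-17 s = 1.260e-17 s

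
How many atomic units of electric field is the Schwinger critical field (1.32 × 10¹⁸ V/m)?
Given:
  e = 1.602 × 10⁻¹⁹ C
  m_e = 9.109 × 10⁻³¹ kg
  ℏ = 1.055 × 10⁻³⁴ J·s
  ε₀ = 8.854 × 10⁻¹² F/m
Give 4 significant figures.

atomic unit of electric field: E_au = E_h/(e a₀) = m_e²e⁵/((4πε₀)³ℏ⁴) = 5.131 × 10¹¹ V/m.
1.32 × 10¹⁸ / 5.131 × 10¹¹ = 2.573 × 10⁶

2.573 × 10⁶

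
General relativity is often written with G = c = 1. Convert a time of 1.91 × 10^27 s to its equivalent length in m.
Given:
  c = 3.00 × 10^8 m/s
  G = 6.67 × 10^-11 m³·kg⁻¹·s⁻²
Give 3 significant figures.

Time → length via c.
1.91 × 10^27 s × (c) = 5.73 × 10^35 m

5.73 × 10^35 m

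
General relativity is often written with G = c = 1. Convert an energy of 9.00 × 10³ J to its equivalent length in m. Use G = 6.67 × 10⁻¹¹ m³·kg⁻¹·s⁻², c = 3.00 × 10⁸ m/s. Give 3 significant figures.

7.41 × 10⁻⁴¹ m

Energy → length via G/c⁴.
9.00 × 10³ J × (G/c⁴) = 7.41 × 10⁻⁴¹ m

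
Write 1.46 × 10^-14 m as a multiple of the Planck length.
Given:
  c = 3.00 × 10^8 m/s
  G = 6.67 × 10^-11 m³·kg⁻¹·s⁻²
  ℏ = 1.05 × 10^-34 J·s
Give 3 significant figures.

9.07 × 10^20

Planck length: ℓ_P = √(ℏG/c³) = 1.61 × 10^-35 m.
1.46 × 10^-14 / 1.61 × 10^-35 = 9.07 × 10^20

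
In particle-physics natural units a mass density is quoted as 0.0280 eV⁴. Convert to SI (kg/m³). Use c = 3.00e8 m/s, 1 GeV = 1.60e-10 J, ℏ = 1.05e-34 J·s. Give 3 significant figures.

Mass density is [E]/(c²[L]³) = [E]⁴/(ℏ³c⁵).
1 GeV⁴ → 1/(ℏ³c⁵) × (1 GeV in J)⁴ = 2.33e20 kg/m³.
Convert the energy scale: 0.0280 eV⁴ = 2.80e-38 GeV⁴.
Result: 2.80e-38 × 2.33e20 = 6.52e-18 kg/m³.

6.52e-18 kg/m³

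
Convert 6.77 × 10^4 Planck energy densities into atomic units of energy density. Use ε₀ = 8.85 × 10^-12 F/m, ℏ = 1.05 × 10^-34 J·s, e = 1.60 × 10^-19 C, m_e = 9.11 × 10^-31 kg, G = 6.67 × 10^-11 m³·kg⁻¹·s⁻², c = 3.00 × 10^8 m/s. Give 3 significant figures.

1.05 × 10^105

Planck energy density: u_P = c⁷/(ℏG²) = 4.68 × 10^113 J/m³
atomic unit of energy density: u_au = E_h/a₀³ = m_e⁴e¹⁰/((4πε₀)⁵ℏ⁸) = 3.01 × 10^13 J/m³
6.77 × 10^4 × 4.68 × 10^113 / 3.01 × 10^13 = 1.05 × 10^105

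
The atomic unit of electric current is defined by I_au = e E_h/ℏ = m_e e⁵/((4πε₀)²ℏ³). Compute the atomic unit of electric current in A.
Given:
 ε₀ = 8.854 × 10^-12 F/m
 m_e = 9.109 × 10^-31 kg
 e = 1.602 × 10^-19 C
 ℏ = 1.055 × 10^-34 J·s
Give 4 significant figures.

6.612 × 10^-3 A

I_au = e E_h/ℏ = m_e e⁵/((4πε₀)²ℏ³)
E_h = 4.354 × 10^-18 J
e·E_h/ℏ = 6.612 × 10^-3 A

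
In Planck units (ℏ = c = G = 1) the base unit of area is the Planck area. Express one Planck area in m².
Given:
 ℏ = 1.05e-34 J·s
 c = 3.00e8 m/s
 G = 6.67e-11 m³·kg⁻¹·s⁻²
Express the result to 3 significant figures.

A_P = ℏG/c³
  = 7.00e-45 / 2.70e25
  = 2.59e-70 m²

2.59e-70 m²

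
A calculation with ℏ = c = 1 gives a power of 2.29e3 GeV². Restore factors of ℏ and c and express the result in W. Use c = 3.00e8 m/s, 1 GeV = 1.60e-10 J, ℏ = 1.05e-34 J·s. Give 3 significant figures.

Power is [E]/[T] = [E]²/ℏ.
1 GeV² → 1/ℏ × (1 GeV in J)² = 2.44e14 W.
Result: 2.29e3 × 2.44e14 = 5.58e17 W.

5.58e17 W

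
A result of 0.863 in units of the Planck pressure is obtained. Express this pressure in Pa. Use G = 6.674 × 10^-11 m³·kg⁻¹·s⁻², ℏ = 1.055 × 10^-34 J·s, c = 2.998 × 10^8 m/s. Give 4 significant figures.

One Planck pressure: p_P = c⁷/(ℏG²) = 4.632 × 10^113 Pa.
0.863 × 4.632 × 10^113 Pa = 3.998 × 10^113 Pa

3.998 × 10^113 Pa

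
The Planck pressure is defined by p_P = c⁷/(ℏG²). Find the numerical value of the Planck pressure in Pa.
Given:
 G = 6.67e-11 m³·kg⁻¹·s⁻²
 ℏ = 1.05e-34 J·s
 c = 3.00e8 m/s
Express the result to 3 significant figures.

4.68e113 Pa

p_P = c⁷/(ℏG²)
  = 2.19e59 / 4.67e-55
  = 4.68e113 Pa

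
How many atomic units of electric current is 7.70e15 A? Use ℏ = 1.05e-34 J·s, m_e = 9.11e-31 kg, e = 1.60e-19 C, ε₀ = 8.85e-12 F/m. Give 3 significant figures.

atomic unit of electric current: I_au = e E_h/ℏ = m_e e⁵/((4πε₀)²ℏ³) = 6.67e-3 A.
7.70e15 / 6.67e-3 = 1.15e18

1.15e18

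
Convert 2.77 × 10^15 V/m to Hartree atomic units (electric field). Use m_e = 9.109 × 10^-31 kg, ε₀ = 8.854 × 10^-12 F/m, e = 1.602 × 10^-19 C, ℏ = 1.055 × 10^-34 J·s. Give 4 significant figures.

atomic unit of electric field: E_au = E_h/(e a₀) = m_e²e⁵/((4πε₀)³ℏ⁴) = 5.131 × 10^11 V/m.
2.77 × 10^15 / 5.131 × 10^11 = 5.399 × 10^3

5.399 × 10^3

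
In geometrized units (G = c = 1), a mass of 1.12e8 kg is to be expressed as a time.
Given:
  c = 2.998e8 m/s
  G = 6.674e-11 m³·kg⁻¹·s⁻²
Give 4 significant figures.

2.774e-28 s

Mass → time via G/c³.
1.12e8 kg × (G/c³) = 2.774e-28 s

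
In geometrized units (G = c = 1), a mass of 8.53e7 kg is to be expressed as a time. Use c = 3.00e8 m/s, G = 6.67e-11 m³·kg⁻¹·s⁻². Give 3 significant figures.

2.11e-28 s

Mass → time via G/c³.
8.53e7 kg × (G/c³) = 2.11e-28 s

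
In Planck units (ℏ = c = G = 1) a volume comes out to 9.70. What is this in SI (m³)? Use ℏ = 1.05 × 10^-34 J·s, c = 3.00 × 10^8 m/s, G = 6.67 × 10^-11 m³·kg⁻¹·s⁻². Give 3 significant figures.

One Planck volume: V_P = (ℏG/c³)^(3/2) = 4.18 × 10^-105 m³.
9.70 × 4.18 × 10^-105 m³ = 4.05 × 10^-104 m³

4.05 × 10^-104 m³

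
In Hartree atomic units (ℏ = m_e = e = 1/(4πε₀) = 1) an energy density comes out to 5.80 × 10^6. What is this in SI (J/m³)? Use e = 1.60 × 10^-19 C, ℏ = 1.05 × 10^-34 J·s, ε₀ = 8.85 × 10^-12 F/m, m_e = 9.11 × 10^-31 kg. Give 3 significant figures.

One atomic unit of energy density: u_au = E_h/a₀³ = m_e⁴e¹⁰/((4πε₀)⁵ℏ⁸) = 3.01 × 10^13 J/m³.
5.80 × 10^6 × 3.01 × 10^13 J/m³ = 1.75 × 10^20 J/m³

1.75 × 10^20 J/m³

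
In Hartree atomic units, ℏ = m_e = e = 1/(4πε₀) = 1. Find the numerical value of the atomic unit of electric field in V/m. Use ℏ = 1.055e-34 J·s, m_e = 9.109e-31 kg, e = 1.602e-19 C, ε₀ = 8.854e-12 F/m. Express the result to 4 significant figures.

5.131e11 V/m

Dimensional analysis gives E_au = E_h/(e a₀) = m_e²e⁵/((4πε₀)³ℏ⁴).
E_h = 4.354e-18 J
a₀ = 5.297e-11 m
E_h/(e·a₀) = 5.131e11 V/m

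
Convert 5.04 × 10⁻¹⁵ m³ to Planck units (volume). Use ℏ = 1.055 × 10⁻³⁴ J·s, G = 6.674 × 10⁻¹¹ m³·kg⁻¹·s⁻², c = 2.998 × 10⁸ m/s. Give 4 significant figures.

1.193 × 10⁹⁰

Planck volume: V_P = (ℏG/c³)^(3/2) = 4.224 × 10⁻¹⁰⁵ m³.
5.04 × 10⁻¹⁵ / 4.224 × 10⁻¹⁰⁵ = 1.193 × 10⁹⁰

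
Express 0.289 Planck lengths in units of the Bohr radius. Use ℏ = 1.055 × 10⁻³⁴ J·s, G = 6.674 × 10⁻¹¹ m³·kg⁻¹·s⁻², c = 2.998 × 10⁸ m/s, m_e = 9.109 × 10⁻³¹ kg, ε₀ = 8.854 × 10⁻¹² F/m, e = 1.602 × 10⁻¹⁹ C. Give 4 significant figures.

8.819 × 10⁻²⁶

Planck length: ℓ_P = √(ℏG/c³) = 1.616 × 10⁻³⁵ m
Bohr radius: a₀ = 4πε₀ℏ²/(m_e e²) = 5.297 × 10⁻¹¹ m
0.289 × 1.616 × 10⁻³⁵ / 5.297 × 10⁻¹¹ = 8.819 × 10⁻²⁶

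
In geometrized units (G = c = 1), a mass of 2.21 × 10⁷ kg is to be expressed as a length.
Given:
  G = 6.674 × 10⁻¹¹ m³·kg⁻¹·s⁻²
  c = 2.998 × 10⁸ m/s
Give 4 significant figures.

In G = c = 1 units mass has dimensions of length; the conversion factor is G/c².
2.21 × 10⁷ kg × (G/c²) = 1.641 × 10⁻²⁰ m

1.641 × 10⁻²⁰ m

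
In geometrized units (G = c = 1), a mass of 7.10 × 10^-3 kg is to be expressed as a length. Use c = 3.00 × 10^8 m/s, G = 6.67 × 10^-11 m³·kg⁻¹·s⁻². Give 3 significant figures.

5.26 × 10^-30 m

In G = c = 1 units mass has dimensions of length; the conversion factor is G/c².
7.10 × 10^-3 kg × (G/c²) = 5.26 × 10^-30 m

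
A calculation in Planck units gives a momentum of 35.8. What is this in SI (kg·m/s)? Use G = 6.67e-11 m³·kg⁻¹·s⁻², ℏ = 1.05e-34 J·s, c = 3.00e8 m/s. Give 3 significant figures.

233 kg·m/s

One Planck momentum: p_P = √(ℏc³/G) = 6.52 kg·m/s.
35.8 × 6.52 kg·m/s = 233 kg·m/s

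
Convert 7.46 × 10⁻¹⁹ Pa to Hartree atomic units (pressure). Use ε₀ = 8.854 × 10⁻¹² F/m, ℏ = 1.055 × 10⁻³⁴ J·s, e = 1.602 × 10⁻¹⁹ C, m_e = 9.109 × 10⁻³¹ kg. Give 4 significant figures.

atomic unit of pressure: P_au = E_h/a₀³ = m_e⁴e¹⁰/((4πε₀)⁵ℏ⁸) = 2.929 × 10¹³ Pa.
7.46 × 10⁻¹⁹ / 2.929 × 10¹³ = 2.547 × 10⁻³²

2.547 × 10⁻³²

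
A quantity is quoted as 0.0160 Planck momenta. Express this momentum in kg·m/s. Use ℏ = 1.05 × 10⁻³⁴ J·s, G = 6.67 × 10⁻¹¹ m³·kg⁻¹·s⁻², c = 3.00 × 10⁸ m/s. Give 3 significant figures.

One Planck momentum: p_P = √(ℏc³/G) = 6.52 kg·m/s.
0.0160 × 6.52 kg·m/s = 0.104 kg·m/s

0.104 kg·m/s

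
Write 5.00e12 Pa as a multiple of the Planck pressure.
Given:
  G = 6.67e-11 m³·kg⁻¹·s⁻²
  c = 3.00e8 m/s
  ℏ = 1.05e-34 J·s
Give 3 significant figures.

Planck pressure: p_P = c⁷/(ℏG²) = 4.68e113 Pa.
5.00e12 / 4.68e113 = 1.07e-101

1.07e-101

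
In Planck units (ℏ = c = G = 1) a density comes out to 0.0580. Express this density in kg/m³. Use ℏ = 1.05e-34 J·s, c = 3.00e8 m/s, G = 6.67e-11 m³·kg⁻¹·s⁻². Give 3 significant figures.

One Planck density: ρ_P = c⁵/(ℏG²) = 5.20e96 kg/m³.
0.0580 × 5.20e96 kg/m³ = 3.02e95 kg/m³

3.02e95 kg/m³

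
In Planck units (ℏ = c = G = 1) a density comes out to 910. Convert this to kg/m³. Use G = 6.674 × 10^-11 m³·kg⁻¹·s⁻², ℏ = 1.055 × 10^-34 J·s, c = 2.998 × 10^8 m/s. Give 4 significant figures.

4.690 × 10^99 kg/m³

One Planck density: ρ_P = c⁵/(ℏG²) = 5.154 × 10^96 kg/m³.
910 × 5.154 × 10^96 kg/m³ = 4.690 × 10^99 kg/m³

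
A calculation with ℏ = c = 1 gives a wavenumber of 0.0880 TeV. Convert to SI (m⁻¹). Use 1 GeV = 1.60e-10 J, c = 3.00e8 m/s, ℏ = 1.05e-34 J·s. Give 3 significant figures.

Inverse length is [E]/(ℏc).
1 GeV → 1/(ℏc) × (1 GeV in J) = 5.08e15 m⁻¹.
Convert the energy scale: 0.0880 TeV = 88 GeV.
Result: 88 × 5.08e15 = 4.47e17 m⁻¹.

4.47e17 m⁻¹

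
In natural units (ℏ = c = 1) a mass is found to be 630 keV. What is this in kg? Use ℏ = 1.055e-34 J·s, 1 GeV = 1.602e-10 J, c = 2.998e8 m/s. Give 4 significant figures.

1.123e-30 kg

Mass is [E]/c²; divide by c².
1 GeV → 1/c² × (1 GeV in J) = 1.782e-27 kg.
Convert the energy scale: 630 keV = 6.30e-4 GeV.
Result: 6.30e-4 × 1.782e-27 = 1.123e-30 kg.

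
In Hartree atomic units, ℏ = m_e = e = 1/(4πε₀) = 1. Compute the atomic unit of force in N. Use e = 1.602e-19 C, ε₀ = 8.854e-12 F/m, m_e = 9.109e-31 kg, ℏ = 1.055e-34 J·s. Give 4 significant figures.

8.220e-8 N

The unique combination of the constants set to 1 with dimensions of force is F_au = E_h/a₀ = m_e²e⁶/((4πε₀)³ℏ⁴).
E_h = 4.354e-18 J
a₀ = 5.297e-11 m
E_h/a₀ = 8.220e-8 N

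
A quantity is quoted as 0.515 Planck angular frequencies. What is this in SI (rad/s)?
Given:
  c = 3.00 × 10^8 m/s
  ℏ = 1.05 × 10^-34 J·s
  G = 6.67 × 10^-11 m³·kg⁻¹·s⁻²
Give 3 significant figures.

9.59 × 10^42 rad/s

One Planck angular frequency: ω_P = √(c⁵/(ℏG)) = 1.86 × 10^43 rad/s.
0.515 × 1.86 × 10^43 rad/s = 9.59 × 10^42 rad/s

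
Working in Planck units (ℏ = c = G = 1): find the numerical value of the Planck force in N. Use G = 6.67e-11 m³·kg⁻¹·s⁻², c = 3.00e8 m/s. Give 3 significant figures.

1.21e44 N

From ℏ = c = G = 1 the force scale is F_P = c⁴/G.
  = 8.10e33 / 6.67e-11
  = 1.21e44 N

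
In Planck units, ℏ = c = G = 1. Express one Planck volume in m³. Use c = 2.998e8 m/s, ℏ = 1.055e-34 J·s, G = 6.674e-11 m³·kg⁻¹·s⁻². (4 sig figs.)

The unique combination of the constants set to 1 with dimensions of volume is V_P = (ℏG/c³)^(3/2).
  = √(1.784e-209)
  = 4.224e-105 m³

4.224e-105 m³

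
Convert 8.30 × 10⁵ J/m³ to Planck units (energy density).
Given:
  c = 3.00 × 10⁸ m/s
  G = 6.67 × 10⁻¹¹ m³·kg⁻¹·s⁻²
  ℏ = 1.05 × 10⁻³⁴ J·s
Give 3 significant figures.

1.77 × 10⁻¹⁰⁸

Planck energy density: u_P = c⁷/(ℏG²) = 4.68 × 10¹¹³ J/m³.
8.30 × 10⁵ / 4.68 × 10¹¹³ = 1.77 × 10⁻¹⁰⁸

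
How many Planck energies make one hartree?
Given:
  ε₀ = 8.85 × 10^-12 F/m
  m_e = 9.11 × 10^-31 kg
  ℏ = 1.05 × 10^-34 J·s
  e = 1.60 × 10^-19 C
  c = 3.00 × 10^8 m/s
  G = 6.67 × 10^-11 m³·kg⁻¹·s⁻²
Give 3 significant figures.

hartree: E_h = m_e e⁴/(4πε₀ℏ)² = 4.38 × 10^-18 J
Planck energy: E_P = √(ℏc⁵/G) = 1.96 × 10^9 J
ratio = 4.38 × 10^-18 / 1.96 × 10^9 = 2.24 × 10^-27

2.24 × 10^-27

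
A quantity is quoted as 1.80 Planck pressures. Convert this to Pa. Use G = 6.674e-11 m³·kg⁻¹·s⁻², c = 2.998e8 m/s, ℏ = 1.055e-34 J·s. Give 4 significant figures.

One Planck pressure: p_P = c⁷/(ℏG²) = 4.632e113 Pa.
1.80 × 4.632e113 Pa = 8.338e113 Pa

8.338e113 Pa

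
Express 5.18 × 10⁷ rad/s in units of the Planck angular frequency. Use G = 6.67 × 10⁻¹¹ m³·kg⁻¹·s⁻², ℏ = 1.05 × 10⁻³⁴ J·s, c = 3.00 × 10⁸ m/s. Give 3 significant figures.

2.78 × 10⁻³⁶

Planck angular frequency: ω_P = √(c⁵/(ℏG)) = 1.86 × 10⁴³ rad/s.
5.18 × 10⁷ / 1.86 × 10⁴³ = 2.78 × 10⁻³⁶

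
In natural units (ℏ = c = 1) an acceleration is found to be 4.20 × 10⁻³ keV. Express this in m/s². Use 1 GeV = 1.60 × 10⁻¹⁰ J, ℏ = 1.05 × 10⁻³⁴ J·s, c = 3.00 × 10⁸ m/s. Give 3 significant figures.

1.92 × 10²⁴ m/s²

Acceleration is [L]/[T]² = c·[E]/ℏ.
1 GeV → c/ℏ × (1 GeV in J) = 4.57 × 10³² m/s².
Convert the energy scale: 4.20 × 10⁻³ keV = 4.20 × 10⁻⁹ GeV.
Result: 4.20 × 10⁻⁹ × 4.57 × 10³² = 1.92 × 10²⁴ m/s².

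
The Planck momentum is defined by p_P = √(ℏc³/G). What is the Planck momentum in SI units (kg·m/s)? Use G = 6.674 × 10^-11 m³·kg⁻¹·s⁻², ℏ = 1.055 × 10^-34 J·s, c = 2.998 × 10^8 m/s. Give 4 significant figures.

p_P = √(ℏc³/G)
  = √(42.60)
  = 6.527 kg·m/s

6.527 kg·m/s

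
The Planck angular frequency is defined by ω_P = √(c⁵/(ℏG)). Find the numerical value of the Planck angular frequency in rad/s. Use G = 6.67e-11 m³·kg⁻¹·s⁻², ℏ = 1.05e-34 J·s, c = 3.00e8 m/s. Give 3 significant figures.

1.86e43 rad/s

ω_P = √(c⁵/(ℏG))
  = √(3.47e86)
  = 1.86e43 rad/s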